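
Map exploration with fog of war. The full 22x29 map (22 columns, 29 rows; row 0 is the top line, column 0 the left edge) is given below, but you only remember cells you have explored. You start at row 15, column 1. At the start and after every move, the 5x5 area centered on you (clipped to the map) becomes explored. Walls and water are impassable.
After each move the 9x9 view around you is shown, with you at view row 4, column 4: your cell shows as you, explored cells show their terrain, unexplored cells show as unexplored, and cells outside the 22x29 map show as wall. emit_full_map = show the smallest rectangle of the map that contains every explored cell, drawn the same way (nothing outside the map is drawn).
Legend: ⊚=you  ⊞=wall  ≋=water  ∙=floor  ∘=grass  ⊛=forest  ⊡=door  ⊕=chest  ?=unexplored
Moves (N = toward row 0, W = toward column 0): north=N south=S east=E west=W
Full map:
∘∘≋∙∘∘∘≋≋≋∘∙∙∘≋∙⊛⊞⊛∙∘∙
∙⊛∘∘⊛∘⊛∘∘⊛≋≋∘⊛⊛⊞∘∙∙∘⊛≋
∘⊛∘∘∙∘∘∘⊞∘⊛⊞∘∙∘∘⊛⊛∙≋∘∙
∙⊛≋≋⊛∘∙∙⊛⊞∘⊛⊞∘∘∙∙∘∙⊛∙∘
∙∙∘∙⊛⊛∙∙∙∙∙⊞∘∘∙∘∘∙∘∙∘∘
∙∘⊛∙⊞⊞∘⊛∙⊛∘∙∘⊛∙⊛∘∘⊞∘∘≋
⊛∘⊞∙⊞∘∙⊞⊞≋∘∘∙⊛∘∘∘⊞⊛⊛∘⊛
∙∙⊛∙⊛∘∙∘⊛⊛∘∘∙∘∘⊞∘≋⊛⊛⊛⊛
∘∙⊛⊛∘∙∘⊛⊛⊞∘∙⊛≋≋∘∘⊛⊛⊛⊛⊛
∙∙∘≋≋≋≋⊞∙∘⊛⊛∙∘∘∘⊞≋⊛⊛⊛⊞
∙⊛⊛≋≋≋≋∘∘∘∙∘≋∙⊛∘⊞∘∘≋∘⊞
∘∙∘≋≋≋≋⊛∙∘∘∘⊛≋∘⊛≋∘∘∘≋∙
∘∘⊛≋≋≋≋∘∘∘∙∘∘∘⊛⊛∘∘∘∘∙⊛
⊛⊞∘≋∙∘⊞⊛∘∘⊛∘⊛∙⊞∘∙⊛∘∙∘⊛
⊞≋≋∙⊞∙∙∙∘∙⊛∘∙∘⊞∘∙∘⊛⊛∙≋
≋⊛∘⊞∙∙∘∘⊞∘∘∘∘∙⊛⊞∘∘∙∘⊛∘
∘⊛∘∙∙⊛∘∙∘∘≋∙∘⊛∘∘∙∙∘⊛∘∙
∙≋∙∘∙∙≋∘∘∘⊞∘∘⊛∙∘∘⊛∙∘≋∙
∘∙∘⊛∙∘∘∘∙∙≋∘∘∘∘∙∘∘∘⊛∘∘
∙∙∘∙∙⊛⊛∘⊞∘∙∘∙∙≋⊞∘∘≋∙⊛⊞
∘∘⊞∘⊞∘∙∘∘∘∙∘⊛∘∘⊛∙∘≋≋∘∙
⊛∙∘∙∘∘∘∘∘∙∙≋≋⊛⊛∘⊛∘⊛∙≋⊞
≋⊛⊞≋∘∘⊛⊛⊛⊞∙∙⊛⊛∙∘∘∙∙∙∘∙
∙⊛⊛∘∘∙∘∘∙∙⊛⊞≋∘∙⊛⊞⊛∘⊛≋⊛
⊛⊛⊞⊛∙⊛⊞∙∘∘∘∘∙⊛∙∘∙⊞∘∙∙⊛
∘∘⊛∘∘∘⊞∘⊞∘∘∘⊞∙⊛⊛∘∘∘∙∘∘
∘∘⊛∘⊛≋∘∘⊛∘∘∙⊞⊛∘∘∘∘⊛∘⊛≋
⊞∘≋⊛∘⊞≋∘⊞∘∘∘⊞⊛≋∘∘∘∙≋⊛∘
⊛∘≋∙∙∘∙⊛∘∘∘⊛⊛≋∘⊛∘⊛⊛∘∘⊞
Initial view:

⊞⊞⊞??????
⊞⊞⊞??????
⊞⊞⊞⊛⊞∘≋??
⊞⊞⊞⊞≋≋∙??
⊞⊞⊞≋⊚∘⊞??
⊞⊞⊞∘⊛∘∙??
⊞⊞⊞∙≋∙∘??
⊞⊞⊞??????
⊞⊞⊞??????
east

⊞⊞???????
⊞⊞???????
⊞⊞⊛⊞∘≋∙??
⊞⊞⊞≋≋∙⊞??
⊞⊞≋⊛⊚⊞∙??
⊞⊞∘⊛∘∙∙??
⊞⊞∙≋∙∘∙??
⊞⊞???????
⊞⊞???????

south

⊞⊞???????
⊞⊞⊛⊞∘≋∙??
⊞⊞⊞≋≋∙⊞??
⊞⊞≋⊛∘⊞∙??
⊞⊞∘⊛⊚∙∙??
⊞⊞∙≋∙∘∙??
⊞⊞∘∙∘⊛∙??
⊞⊞???????
⊞⊞???????

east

⊞????????
⊞⊛⊞∘≋∙???
⊞⊞≋≋∙⊞∙??
⊞≋⊛∘⊞∙∙??
⊞∘⊛∘⊚∙⊛??
⊞∙≋∙∘∙∙??
⊞∘∙∘⊛∙∘??
⊞????????
⊞????????

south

⊞⊛⊞∘≋∙???
⊞⊞≋≋∙⊞∙??
⊞≋⊛∘⊞∙∙??
⊞∘⊛∘∙∙⊛??
⊞∙≋∙⊚∙∙??
⊞∘∙∘⊛∙∘??
⊞?∙∘∙∙⊛??
⊞????????
⊞????????

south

⊞⊞≋≋∙⊞∙??
⊞≋⊛∘⊞∙∙??
⊞∘⊛∘∙∙⊛??
⊞∙≋∙∘∙∙??
⊞∘∙∘⊚∙∘??
⊞?∙∘∙∙⊛??
⊞?∘⊞∘⊞∘??
⊞????????
⊞????????

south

⊞≋⊛∘⊞∙∙??
⊞∘⊛∘∙∙⊛??
⊞∙≋∙∘∙∙??
⊞∘∙∘⊛∙∘??
⊞?∙∘⊚∙⊛??
⊞?∘⊞∘⊞∘??
⊞?∙∘∙∘∘??
⊞????????
⊞????????

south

⊞∘⊛∘∙∙⊛??
⊞∙≋∙∘∙∙??
⊞∘∙∘⊛∙∘??
⊞?∙∘∙∙⊛??
⊞?∘⊞⊚⊞∘??
⊞?∙∘∙∘∘??
⊞?⊛⊞≋∘∘??
⊞????????
⊞????????

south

⊞∙≋∙∘∙∙??
⊞∘∙∘⊛∙∘??
⊞?∙∘∙∙⊛??
⊞?∘⊞∘⊞∘??
⊞?∙∘⊚∘∘??
⊞?⊛⊞≋∘∘??
⊞?⊛⊛∘∘∙??
⊞????????
⊞????????

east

∙≋∙∘∙∙???
∘∙∘⊛∙∘???
?∙∘∙∙⊛⊛??
?∘⊞∘⊞∘∙??
?∙∘∙⊚∘∘??
?⊛⊞≋∘∘⊛??
?⊛⊛∘∘∙∘??
?????????
?????????

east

≋∙∘∙∙????
∙∘⊛∙∘????
∙∘∙∙⊛⊛∘??
∘⊞∘⊞∘∙∘??
∙∘∙∘⊚∘∘??
⊛⊞≋∘∘⊛⊛??
⊛⊛∘∘∙∘∘??
?????????
?????????

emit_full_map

⊛⊞∘≋∙???
⊞≋≋∙⊞∙??
≋⊛∘⊞∙∙??
∘⊛∘∙∙⊛??
∙≋∙∘∙∙??
∘∙∘⊛∙∘??
?∙∘∙∙⊛⊛∘
?∘⊞∘⊞∘∙∘
?∙∘∙∘⊚∘∘
?⊛⊞≋∘∘⊛⊛
?⊛⊛∘∘∙∘∘

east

∙∘∙∙?????
∘⊛∙∘?????
∘∙∙⊛⊛∘⊞??
⊞∘⊞∘∙∘∘??
∘∙∘∘⊚∘∘??
⊞≋∘∘⊛⊛⊛??
⊛∘∘∙∘∘∙??
?????????
?????????

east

∘∙∙??????
⊛∙∘??????
∙∙⊛⊛∘⊞∘??
∘⊞∘∙∘∘∘??
∙∘∘∘⊚∘∙??
≋∘∘⊛⊛⊛⊞??
∘∘∙∘∘∙∙??
?????????
?????????

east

∙∙???????
∙∘???????
∙⊛⊛∘⊞∘∙??
⊞∘∙∘∘∘∙??
∘∘∘∘⊚∙∙??
∘∘⊛⊛⊛⊞∙??
∘∙∘∘∙∙⊛??
?????????
?????????

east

∙????????
∘????????
⊛⊛∘⊞∘∙∘??
∘∙∘∘∘∙∘??
∘∘∘∘⊚∙≋??
∘⊛⊛⊛⊞∙∙??
∙∘∘∙∙⊛⊞??
?????????
?????????

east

?????????
?????????
⊛∘⊞∘∙∘∙??
∙∘∘∘∙∘⊛??
∘∘∘∙⊚≋≋??
⊛⊛⊛⊞∙∙⊛??
∘∘∙∙⊛⊞≋??
?????????
?????????

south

?????????
⊛∘⊞∘∙∘∙??
∙∘∘∘∙∘⊛??
∘∘∘∙∙≋≋??
⊛⊛⊛⊞⊚∙⊛??
∘∘∙∙⊛⊞≋??
??∘∘∘∘∙??
?????????
?????????

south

⊛∘⊞∘∙∘∙??
∙∘∘∘∙∘⊛??
∘∘∘∙∙≋≋??
⊛⊛⊛⊞∙∙⊛??
∘∘∙∙⊚⊞≋??
??∘∘∘∘∙??
??⊞∘∘∘⊞??
?????????
?????????

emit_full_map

⊛⊞∘≋∙????????
⊞≋≋∙⊞∙???????
≋⊛∘⊞∙∙???????
∘⊛∘∙∙⊛???????
∙≋∙∘∙∙???????
∘∙∘⊛∙∘???????
?∙∘∙∙⊛⊛∘⊞∘∙∘∙
?∘⊞∘⊞∘∙∘∘∘∙∘⊛
?∙∘∙∘∘∘∘∘∙∙≋≋
?⊛⊞≋∘∘⊛⊛⊛⊞∙∙⊛
?⊛⊛∘∘∙∘∘∙∙⊚⊞≋
????????∘∘∘∘∙
????????⊞∘∘∘⊞

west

⊛⊛∘⊞∘∙∘∙?
∘∙∘∘∘∙∘⊛?
∘∘∘∘∙∙≋≋?
∘⊛⊛⊛⊞∙∙⊛?
∙∘∘∙⊚⊛⊞≋?
??∙∘∘∘∘∙?
??∘⊞∘∘∘⊞?
?????????
?????????

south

∘∙∘∘∘∙∘⊛?
∘∘∘∘∙∙≋≋?
∘⊛⊛⊛⊞∙∙⊛?
∙∘∘∙∙⊛⊞≋?
??∙∘⊚∘∘∙?
??∘⊞∘∘∘⊞?
??∘⊛∘∘∙??
?????????
?????????

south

∘∘∘∘∙∙≋≋?
∘⊛⊛⊛⊞∙∙⊛?
∙∘∘∙∙⊛⊞≋?
??∙∘∘∘∘∙?
??∘⊞⊚∘∘⊞?
??∘⊛∘∘∙??
??∘⊞∘∘∘??
?????????
⊞⊞⊞⊞⊞⊞⊞⊞⊞

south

∘⊛⊛⊛⊞∙∙⊛?
∙∘∘∙∙⊛⊞≋?
??∙∘∘∘∘∙?
??∘⊞∘∘∘⊞?
??∘⊛⊚∘∙??
??∘⊞∘∘∘??
??⊛∘∘∘⊛??
⊞⊞⊞⊞⊞⊞⊞⊞⊞
⊞⊞⊞⊞⊞⊞⊞⊞⊞

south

∙∘∘∙∙⊛⊞≋?
??∙∘∘∘∘∙?
??∘⊞∘∘∘⊞?
??∘⊛∘∘∙??
??∘⊞⊚∘∘??
??⊛∘∘∘⊛??
⊞⊞⊞⊞⊞⊞⊞⊞⊞
⊞⊞⊞⊞⊞⊞⊞⊞⊞
⊞⊞⊞⊞⊞⊞⊞⊞⊞

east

∘∘∙∙⊛⊞≋??
?∙∘∘∘∘∙??
?∘⊞∘∘∘⊞??
?∘⊛∘∘∙⊞??
?∘⊞∘⊚∘⊞??
?⊛∘∘∘⊛⊛??
⊞⊞⊞⊞⊞⊞⊞⊞⊞
⊞⊞⊞⊞⊞⊞⊞⊞⊞
⊞⊞⊞⊞⊞⊞⊞⊞⊞

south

?∙∘∘∘∘∙??
?∘⊞∘∘∘⊞??
?∘⊛∘∘∙⊞??
?∘⊞∘∘∘⊞??
?⊛∘∘⊚⊛⊛??
⊞⊞⊞⊞⊞⊞⊞⊞⊞
⊞⊞⊞⊞⊞⊞⊞⊞⊞
⊞⊞⊞⊞⊞⊞⊞⊞⊞
⊞⊞⊞⊞⊞⊞⊞⊞⊞

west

??∙∘∘∘∘∙?
??∘⊞∘∘∘⊞?
??∘⊛∘∘∙⊞?
??∘⊞∘∘∘⊞?
??⊛∘⊚∘⊛⊛?
⊞⊞⊞⊞⊞⊞⊞⊞⊞
⊞⊞⊞⊞⊞⊞⊞⊞⊞
⊞⊞⊞⊞⊞⊞⊞⊞⊞
⊞⊞⊞⊞⊞⊞⊞⊞⊞

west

???∙∘∘∘∘∙
???∘⊞∘∘∘⊞
??∘∘⊛∘∘∙⊞
??≋∘⊞∘∘∘⊞
??∙⊛⊚∘∘⊛⊛
⊞⊞⊞⊞⊞⊞⊞⊞⊞
⊞⊞⊞⊞⊞⊞⊞⊞⊞
⊞⊞⊞⊞⊞⊞⊞⊞⊞
⊞⊞⊞⊞⊞⊞⊞⊞⊞

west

????∙∘∘∘∘
????∘⊞∘∘∘
??≋∘∘⊛∘∘∙
??⊞≋∘⊞∘∘∘
??∘∙⊚∘∘∘⊛
⊞⊞⊞⊞⊞⊞⊞⊞⊞
⊞⊞⊞⊞⊞⊞⊞⊞⊞
⊞⊞⊞⊞⊞⊞⊞⊞⊞
⊞⊞⊞⊞⊞⊞⊞⊞⊞

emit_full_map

⊛⊞∘≋∙????????
⊞≋≋∙⊞∙???????
≋⊛∘⊞∙∙???????
∘⊛∘∙∙⊛???????
∙≋∙∘∙∙???????
∘∙∘⊛∙∘???????
?∙∘∙∙⊛⊛∘⊞∘∙∘∙
?∘⊞∘⊞∘∙∘∘∘∙∘⊛
?∙∘∙∘∘∘∘∘∙∙≋≋
?⊛⊞≋∘∘⊛⊛⊛⊞∙∙⊛
?⊛⊛∘∘∙∘∘∙∙⊛⊞≋
???????∙∘∘∘∘∙
???????∘⊞∘∘∘⊞
?????≋∘∘⊛∘∘∙⊞
?????⊞≋∘⊞∘∘∘⊞
?????∘∙⊚∘∘∘⊛⊛

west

?????∙∘∘∘
?????∘⊞∘∘
??⊛≋∘∘⊛∘∘
??∘⊞≋∘⊞∘∘
??∙∘⊚⊛∘∘∘
⊞⊞⊞⊞⊞⊞⊞⊞⊞
⊞⊞⊞⊞⊞⊞⊞⊞⊞
⊞⊞⊞⊞⊞⊞⊞⊞⊞
⊞⊞⊞⊞⊞⊞⊞⊞⊞

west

??????∙∘∘
??????∘⊞∘
??∘⊛≋∘∘⊛∘
??⊛∘⊞≋∘⊞∘
??∙∙⊚∙⊛∘∘
⊞⊞⊞⊞⊞⊞⊞⊞⊞
⊞⊞⊞⊞⊞⊞⊞⊞⊞
⊞⊞⊞⊞⊞⊞⊞⊞⊞
⊞⊞⊞⊞⊞⊞⊞⊞⊞

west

???????∙∘
???????∘⊞
??⊛∘⊛≋∘∘⊛
??≋⊛∘⊞≋∘⊞
??≋∙⊚∘∙⊛∘
⊞⊞⊞⊞⊞⊞⊞⊞⊞
⊞⊞⊞⊞⊞⊞⊞⊞⊞
⊞⊞⊞⊞⊞⊞⊞⊞⊞
⊞⊞⊞⊞⊞⊞⊞⊞⊞

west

⊞???????∙
⊞???????∘
⊞?∘⊛∘⊛≋∘∘
⊞?∘≋⊛∘⊞≋∘
⊞?∘≋⊚∙∘∙⊛
⊞⊞⊞⊞⊞⊞⊞⊞⊞
⊞⊞⊞⊞⊞⊞⊞⊞⊞
⊞⊞⊞⊞⊞⊞⊞⊞⊞
⊞⊞⊞⊞⊞⊞⊞⊞⊞

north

⊞?⊛⊛∘∘∙∘∘
⊞???????∙
⊞?∘⊛∘∘∘?∘
⊞?∘⊛∘⊛≋∘∘
⊞?∘≋⊚∘⊞≋∘
⊞?∘≋∙∙∘∙⊛
⊞⊞⊞⊞⊞⊞⊞⊞⊞
⊞⊞⊞⊞⊞⊞⊞⊞⊞
⊞⊞⊞⊞⊞⊞⊞⊞⊞

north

⊞?⊛⊞≋∘∘⊛⊛
⊞?⊛⊛∘∘∙∘∘
⊞?⊛⊞⊛∙⊛?∙
⊞?∘⊛∘∘∘?∘
⊞?∘⊛⊚⊛≋∘∘
⊞?∘≋⊛∘⊞≋∘
⊞?∘≋∙∙∘∙⊛
⊞⊞⊞⊞⊞⊞⊞⊞⊞
⊞⊞⊞⊞⊞⊞⊞⊞⊞

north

⊞?∙∘∙∘∘∘∘
⊞?⊛⊞≋∘∘⊛⊛
⊞?⊛⊛∘∘∙∘∘
⊞?⊛⊞⊛∙⊛?∙
⊞?∘⊛⊚∘∘?∘
⊞?∘⊛∘⊛≋∘∘
⊞?∘≋⊛∘⊞≋∘
⊞?∘≋∙∙∘∙⊛
⊞⊞⊞⊞⊞⊞⊞⊞⊞

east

?∙∘∙∘∘∘∘∘
?⊛⊞≋∘∘⊛⊛⊛
?⊛⊛∘∘∙∘∘∙
?⊛⊞⊛∙⊛⊞∙∘
?∘⊛∘⊚∘⊞∘⊞
?∘⊛∘⊛≋∘∘⊛
?∘≋⊛∘⊞≋∘⊞
?∘≋∙∙∘∙⊛∘
⊞⊞⊞⊞⊞⊞⊞⊞⊞

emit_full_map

⊛⊞∘≋∙????????
⊞≋≋∙⊞∙???????
≋⊛∘⊞∙∙???????
∘⊛∘∙∙⊛???????
∙≋∙∘∙∙???????
∘∙∘⊛∙∘???????
?∙∘∙∙⊛⊛∘⊞∘∙∘∙
?∘⊞∘⊞∘∙∘∘∘∙∘⊛
?∙∘∙∘∘∘∘∘∙∙≋≋
?⊛⊞≋∘∘⊛⊛⊛⊞∙∙⊛
?⊛⊛∘∘∙∘∘∙∙⊛⊞≋
?⊛⊞⊛∙⊛⊞∙∘∘∘∘∙
?∘⊛∘⊚∘⊞∘⊞∘∘∘⊞
?∘⊛∘⊛≋∘∘⊛∘∘∙⊞
?∘≋⊛∘⊞≋∘⊞∘∘∘⊞
?∘≋∙∙∘∙⊛∘∘∘⊛⊛


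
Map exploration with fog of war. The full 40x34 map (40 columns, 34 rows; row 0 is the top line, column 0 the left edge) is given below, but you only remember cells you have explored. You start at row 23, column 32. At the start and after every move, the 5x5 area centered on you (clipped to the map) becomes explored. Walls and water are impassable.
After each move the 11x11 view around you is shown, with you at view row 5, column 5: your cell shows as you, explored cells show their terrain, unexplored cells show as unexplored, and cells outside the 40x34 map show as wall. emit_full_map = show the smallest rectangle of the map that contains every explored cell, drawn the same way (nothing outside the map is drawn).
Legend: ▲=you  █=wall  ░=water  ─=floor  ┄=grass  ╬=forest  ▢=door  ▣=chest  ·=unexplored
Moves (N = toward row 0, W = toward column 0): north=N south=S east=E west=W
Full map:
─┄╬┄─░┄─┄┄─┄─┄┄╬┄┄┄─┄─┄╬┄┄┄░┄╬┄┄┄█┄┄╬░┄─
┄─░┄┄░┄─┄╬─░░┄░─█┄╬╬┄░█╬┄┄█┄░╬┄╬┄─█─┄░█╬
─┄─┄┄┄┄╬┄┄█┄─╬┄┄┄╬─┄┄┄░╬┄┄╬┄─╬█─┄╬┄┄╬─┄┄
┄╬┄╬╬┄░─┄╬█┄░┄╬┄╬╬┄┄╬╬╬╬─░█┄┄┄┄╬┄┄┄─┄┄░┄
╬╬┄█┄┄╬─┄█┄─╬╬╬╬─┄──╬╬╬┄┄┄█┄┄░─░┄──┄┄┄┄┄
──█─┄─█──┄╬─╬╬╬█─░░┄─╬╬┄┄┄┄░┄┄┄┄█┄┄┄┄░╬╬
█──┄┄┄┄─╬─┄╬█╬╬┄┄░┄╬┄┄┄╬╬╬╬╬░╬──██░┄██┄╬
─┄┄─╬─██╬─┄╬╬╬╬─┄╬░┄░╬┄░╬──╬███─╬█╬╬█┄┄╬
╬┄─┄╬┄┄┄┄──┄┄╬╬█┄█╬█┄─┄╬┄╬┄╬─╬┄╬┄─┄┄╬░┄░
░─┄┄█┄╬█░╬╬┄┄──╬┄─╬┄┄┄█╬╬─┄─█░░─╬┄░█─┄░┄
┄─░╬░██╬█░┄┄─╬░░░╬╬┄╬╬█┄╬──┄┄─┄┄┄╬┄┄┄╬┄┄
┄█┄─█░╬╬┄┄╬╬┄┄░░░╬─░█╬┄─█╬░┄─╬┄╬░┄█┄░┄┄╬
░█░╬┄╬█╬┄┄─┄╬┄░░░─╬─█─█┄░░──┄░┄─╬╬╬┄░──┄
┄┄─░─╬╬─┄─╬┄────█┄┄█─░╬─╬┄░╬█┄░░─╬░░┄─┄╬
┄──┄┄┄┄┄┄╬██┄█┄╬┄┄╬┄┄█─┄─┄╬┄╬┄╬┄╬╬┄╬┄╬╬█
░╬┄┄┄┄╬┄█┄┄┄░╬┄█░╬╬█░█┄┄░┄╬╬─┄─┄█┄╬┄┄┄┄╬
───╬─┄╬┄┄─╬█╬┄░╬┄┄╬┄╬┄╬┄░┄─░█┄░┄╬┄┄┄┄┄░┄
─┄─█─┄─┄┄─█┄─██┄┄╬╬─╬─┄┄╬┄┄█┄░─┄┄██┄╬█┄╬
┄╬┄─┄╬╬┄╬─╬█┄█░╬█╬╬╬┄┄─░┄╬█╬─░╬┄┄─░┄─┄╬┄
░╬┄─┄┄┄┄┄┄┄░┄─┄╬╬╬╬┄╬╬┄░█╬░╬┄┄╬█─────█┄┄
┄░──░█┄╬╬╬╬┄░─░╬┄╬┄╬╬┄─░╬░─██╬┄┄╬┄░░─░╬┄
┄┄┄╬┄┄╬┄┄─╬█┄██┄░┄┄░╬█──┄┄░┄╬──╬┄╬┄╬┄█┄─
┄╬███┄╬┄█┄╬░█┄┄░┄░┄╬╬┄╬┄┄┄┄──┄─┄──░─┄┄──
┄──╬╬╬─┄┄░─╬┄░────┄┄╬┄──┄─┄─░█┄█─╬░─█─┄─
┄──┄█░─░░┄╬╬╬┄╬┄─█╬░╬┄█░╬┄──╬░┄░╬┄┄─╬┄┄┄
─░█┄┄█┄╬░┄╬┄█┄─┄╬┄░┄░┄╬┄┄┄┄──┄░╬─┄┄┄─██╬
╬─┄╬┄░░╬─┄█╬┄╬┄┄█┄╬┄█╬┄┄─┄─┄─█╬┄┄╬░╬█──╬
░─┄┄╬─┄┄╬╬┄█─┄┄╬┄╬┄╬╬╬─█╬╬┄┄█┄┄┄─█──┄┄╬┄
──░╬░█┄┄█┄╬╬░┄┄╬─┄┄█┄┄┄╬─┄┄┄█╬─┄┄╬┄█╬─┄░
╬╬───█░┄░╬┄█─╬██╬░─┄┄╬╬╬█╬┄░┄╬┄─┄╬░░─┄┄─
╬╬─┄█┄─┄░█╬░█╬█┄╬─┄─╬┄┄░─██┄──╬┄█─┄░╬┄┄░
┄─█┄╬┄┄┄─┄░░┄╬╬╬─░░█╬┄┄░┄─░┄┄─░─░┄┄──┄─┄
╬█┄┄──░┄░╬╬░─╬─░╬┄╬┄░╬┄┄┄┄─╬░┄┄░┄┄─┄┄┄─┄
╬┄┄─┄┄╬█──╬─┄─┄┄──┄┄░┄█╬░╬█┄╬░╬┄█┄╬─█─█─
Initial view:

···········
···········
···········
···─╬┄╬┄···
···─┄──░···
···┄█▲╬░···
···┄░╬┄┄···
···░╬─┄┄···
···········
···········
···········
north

···········
···········
···········
···┄┄╬┄░···
···─╬┄╬┄···
···─┄▲─░···
···┄█─╬░···
···┄░╬┄┄···
···░╬─┄┄···
···········
···········

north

···········
···········
···········
···╬█───···
···┄┄╬┄░···
···─╬▲╬┄···
···─┄──░···
···┄█─╬░···
···┄░╬┄┄···
···░╬─┄┄···
···········

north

···········
···········
···········
···╬┄┄─░···
···╬█───···
···┄┄▲┄░···
···─╬┄╬┄···
···─┄──░···
···┄█─╬░···
···┄░╬┄┄···
···░╬─┄┄···

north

···········
···········
···········
···─┄┄██···
···╬┄┄─░···
···╬█▲──···
···┄┄╬┄░···
···─╬┄╬┄···
···─┄──░···
···┄█─╬░···
···┄░╬┄┄···

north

···········
···········
···········
···░┄╬┄┄···
···─┄┄██···
···╬┄▲─░···
···╬█───···
···┄┄╬┄░···
···─╬┄╬┄···
···─┄──░···
···┄█─╬░···

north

···········
···········
···········
···─┄█┄╬···
···░┄╬┄┄···
···─┄▲██···
···╬┄┄─░···
···╬█───···
···┄┄╬┄░···
···─╬┄╬┄···
···─┄──░···

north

···········
···········
···········
···╬┄╬╬┄···
···─┄█┄╬···
···░┄▲┄┄···
···─┄┄██···
···╬┄┄─░···
···╬█───···
···┄┄╬┄░···
···─╬┄╬┄···

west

···········
···········
···········
···┄╬┄╬╬┄··
···┄─┄█┄╬··
···┄░▲╬┄┄··
···░─┄┄██··
···░╬┄┄─░··
····╬█───··
····┄┄╬┄░··
····─╬┄╬┄··

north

···········
···········
···········
···┄░░─╬···
···┄╬┄╬╬┄··
···┄─▲█┄╬··
···┄░┄╬┄┄··
···░─┄┄██··
···░╬┄┄─░··
····╬█───··
····┄┄╬┄░··

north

···········
···········
···········
···░┄─╬╬···
···┄░░─╬···
···┄╬▲╬╬┄··
···┄─┄█┄╬··
···┄░┄╬┄┄··
···░─┄┄██··
···░╬┄┄─░··
····╬█───··

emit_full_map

░┄─╬╬·
┄░░─╬·
┄╬▲╬╬┄
┄─┄█┄╬
┄░┄╬┄┄
░─┄┄██
░╬┄┄─░
·╬█───
·┄┄╬┄░
·─╬┄╬┄
·─┄──░
·┄█─╬░
·┄░╬┄┄
·░╬─┄┄

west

···········
···········
···········
···┄░┄─╬╬··
···█┄░░─╬··
···╬┄▲┄╬╬┄·
···─┄─┄█┄╬·
···█┄░┄╬┄┄·
····░─┄┄██·
····░╬┄┄─░·
·····╬█───·

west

···········
···········
···········
···─┄░┄─╬╬·
···╬█┄░░─╬·
···┄╬▲╬┄╬╬┄
···╬─┄─┄█┄╬
···░█┄░┄╬┄┄
·····░─┄┄██
·····░╬┄┄─░
······╬█───

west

···········
···········
···········
···──┄░┄─╬╬
···░╬█┄░░─╬
···╬┄▲┄╬┄╬╬
···╬╬─┄─┄█┄
···─░█┄░┄╬┄
······░─┄┄█
······░╬┄┄─
·······╬█──

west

···········
···········
···········
···░──┄░┄─╬
···┄░╬█┄░░─
···┄╬▲╬┄╬┄╬
···┄╬╬─┄─┄█
···┄─░█┄░┄╬
·······░─┄┄
·······░╬┄┄
········╬█─

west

···········
···········
···········
···░░──┄░┄─
···╬┄░╬█┄░░
···─┄▲┄╬┄╬┄
···░┄╬╬─┄─┄
···░┄─░█┄░┄
········░─┄
········░╬┄
·········╬█

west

···········
···········
···········
···┄░░──┄░┄
···─╬┄░╬█┄░
···┄─▲╬┄╬┄╬
···┄░┄╬╬─┄─
···┄░┄─░█┄░
·········░─
·········░╬
··········╬

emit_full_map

┄░░──┄░┄─╬╬·
─╬┄░╬█┄░░─╬·
┄─▲╬┄╬┄╬┄╬╬┄
┄░┄╬╬─┄─┄█┄╬
┄░┄─░█┄░┄╬┄┄
······░─┄┄██
······░╬┄┄─░
·······╬█───
·······┄┄╬┄░
·······─╬┄╬┄
·······─┄──░
·······┄█─╬░
·······┄░╬┄┄
·······░╬─┄┄

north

···········
···········
···········
···─█╬░┄···
···┄░░──┄░┄
···─╬▲░╬█┄░
···┄─┄╬┄╬┄╬
···┄░┄╬╬─┄─
···┄░┄─░█┄░
·········░─
·········░╬

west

···········
···········
···········
···┄─█╬░┄··
···█┄░░──┄░
···╬─▲┄░╬█┄
···─┄─┄╬┄╬┄
···┄┄░┄╬╬─┄
····┄░┄─░█┄
··········░
··········░

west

···········
···········
···········
···╬┄─█╬░┄·
···─█┄░░──┄
···░╬▲╬┄░╬█
···█─┄─┄╬┄╬
···█┄┄░┄╬╬─
·····┄░┄─░█
···········
···········

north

···········
···········
···········
···╬█┄╬─···
···╬┄─█╬░┄·
···─█▲░░──┄
···░╬─╬┄░╬█
···█─┄─┄╬┄╬
···█┄┄░┄╬╬─
·····┄░┄─░█
···········

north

···········
···········
···········
···┄█╬╬─···
···╬█┄╬─···
···╬┄▲█╬░┄·
···─█┄░░──┄
···░╬─╬┄░╬█
···█─┄─┄╬┄╬
···█┄┄░┄╬╬─
·····┄░┄─░█

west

···········
···········
···········
···┄┄█╬╬─··
···╬╬█┄╬─··
···█╬▲─█╬░┄
···█─█┄░░──
···─░╬─╬┄░╬
····█─┄─┄╬┄
····█┄┄░┄╬╬
······┄░┄─░

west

···········
···········
···········
···┄┄┄█╬╬─·
···┄╬╬█┄╬─·
···░█▲┄─█╬░
···─█─█┄░░─
···█─░╬─╬┄░
·····█─┄─┄╬
·····█┄┄░┄╬
·······┄░┄─

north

···········
···········
···········
···█┄─┄╬···
···┄┄┄█╬╬─·
···┄╬▲█┄╬─·
···░█╬┄─█╬░
···─█─█┄░░─
···█─░╬─╬┄░
·····█─┄─┄╬
·····█┄┄░┄╬

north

···········
···········
···········
···┄░╬┄░···
···█┄─┄╬···
···┄┄▲█╬╬─·
···┄╬╬█┄╬─·
···░█╬┄─█╬░
···─█─█┄░░─
···█─░╬─╬┄░
·····█─┄─┄╬

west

···········
···········
···········
···░┄░╬┄░··
···╬█┄─┄╬··
···╬┄▲┄█╬╬─
···╬┄╬╬█┄╬─
···─░█╬┄─█╬
····─█─█┄░░
····█─░╬─╬┄
······█─┄─┄

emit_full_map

░┄░╬┄░···········
╬█┄─┄╬···········
╬┄▲┄█╬╬─·········
╬┄╬╬█┄╬─·········
─░█╬┄─█╬░┄·······
·─█─█┄░░──┄░┄─╬╬·
·█─░╬─╬┄░╬█┄░░─╬·
···█─┄─┄╬┄╬┄╬┄╬╬┄
···█┄┄░┄╬╬─┄─┄█┄╬
·····┄░┄─░█┄░┄╬┄┄
···········░─┄┄██
···········░╬┄┄─░
············╬█───
············┄┄╬┄░
············─╬┄╬┄
············─┄──░
············┄█─╬░
············┄░╬┄┄
············░╬─┄┄


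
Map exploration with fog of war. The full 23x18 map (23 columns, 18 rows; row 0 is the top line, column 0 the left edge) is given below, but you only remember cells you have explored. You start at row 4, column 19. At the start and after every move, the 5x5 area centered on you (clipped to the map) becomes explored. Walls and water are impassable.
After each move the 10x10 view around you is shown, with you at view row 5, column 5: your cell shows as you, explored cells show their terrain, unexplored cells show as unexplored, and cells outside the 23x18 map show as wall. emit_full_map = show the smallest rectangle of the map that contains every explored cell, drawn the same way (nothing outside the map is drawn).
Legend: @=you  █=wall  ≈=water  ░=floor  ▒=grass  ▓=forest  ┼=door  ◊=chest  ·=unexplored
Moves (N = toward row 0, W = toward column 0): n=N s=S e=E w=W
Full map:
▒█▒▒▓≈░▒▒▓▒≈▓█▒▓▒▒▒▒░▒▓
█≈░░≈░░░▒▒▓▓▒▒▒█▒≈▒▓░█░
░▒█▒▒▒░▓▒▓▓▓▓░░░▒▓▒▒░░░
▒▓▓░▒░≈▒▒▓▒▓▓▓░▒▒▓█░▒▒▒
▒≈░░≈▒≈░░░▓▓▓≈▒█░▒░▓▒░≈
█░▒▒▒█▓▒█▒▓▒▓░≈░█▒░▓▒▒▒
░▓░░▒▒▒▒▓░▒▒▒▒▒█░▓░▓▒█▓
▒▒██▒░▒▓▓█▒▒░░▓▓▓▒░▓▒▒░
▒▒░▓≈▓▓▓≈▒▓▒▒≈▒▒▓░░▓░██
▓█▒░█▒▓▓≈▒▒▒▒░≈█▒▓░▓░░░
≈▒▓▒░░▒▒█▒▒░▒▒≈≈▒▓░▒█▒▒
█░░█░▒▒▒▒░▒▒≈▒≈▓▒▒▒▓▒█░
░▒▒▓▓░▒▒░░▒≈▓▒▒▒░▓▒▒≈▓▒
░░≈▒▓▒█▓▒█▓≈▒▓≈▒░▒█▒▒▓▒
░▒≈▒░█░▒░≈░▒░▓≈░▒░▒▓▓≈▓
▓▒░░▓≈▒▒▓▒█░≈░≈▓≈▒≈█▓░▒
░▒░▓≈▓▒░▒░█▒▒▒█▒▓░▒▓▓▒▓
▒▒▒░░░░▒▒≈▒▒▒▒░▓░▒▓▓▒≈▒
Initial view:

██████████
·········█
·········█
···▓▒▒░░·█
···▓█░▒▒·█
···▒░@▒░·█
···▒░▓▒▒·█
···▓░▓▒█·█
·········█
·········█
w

██████████
··········
··········
···▒▓▒▒░░·
···▒▓█░▒▒·
···░▒@▓▒░·
···█▒░▓▒▒·
···░▓░▓▒█·
··········
··········

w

██████████
··········
··········
···░▒▓▒▒░░
···▒▒▓█░▒▒
···█░@░▓▒░
···░█▒░▓▒▒
···█░▓░▓▒█
··········
··········

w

██████████
··········
··········
···░░▒▓▒▒░
···░▒▒▓█░▒
···▒█@▒░▓▒
···≈░█▒░▓▒
···▒█░▓░▓▒
··········
··········

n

██████████
██████████
··········
···▒█▒≈▒··
···░░▒▓▒▒░
···░▒@▓█░▒
···▒█░▒░▓▒
···≈░█▒░▓▒
···▒█░▓░▓▒
··········

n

██████████
██████████
██████████
···▒▓▒▒▒··
···▒█▒≈▒··
···░░@▓▒▒░
···░▒▒▓█░▒
···▒█░▒░▓▒
···≈░█▒░▓▒
···▒█░▓░▓▒

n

██████████
██████████
██████████
██████████
···▒▓▒▒▒··
···▒█@≈▒··
···░░▒▓▒▒░
···░▒▒▓█░▒
···▒█░▒░▓▒
···≈░█▒░▓▒

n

██████████
██████████
██████████
██████████
██████████
···▒▓@▒▒··
···▒█▒≈▒··
···░░▒▓▒▒░
···░▒▒▓█░▒
···▒█░▒░▓▒

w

██████████
██████████
██████████
██████████
██████████
···█▒@▒▒▒·
···▒▒█▒≈▒·
···░░░▒▓▒▒
····░▒▒▓█░
····▒█░▒░▓

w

██████████
██████████
██████████
██████████
██████████
···▓█@▓▒▒▒
···▒▒▒█▒≈▒
···▓░░░▒▓▒
·····░▒▒▓█
·····▒█░▒░

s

██████████
██████████
██████████
██████████
···▓█▒▓▒▒▒
···▒▒@█▒≈▒
···▓░░░▒▓▒
···▓▓░▒▒▓█
·····▒█░▒░
·····≈░█▒░

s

██████████
██████████
██████████
···▓█▒▓▒▒▒
···▒▒▒█▒≈▒
···▓░@░▒▓▒
···▓▓░▒▒▓█
···▓≈▒█░▒░
·····≈░█▒░
·····▒█░▓░

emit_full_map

▓█▒▓▒▒▒···
▒▒▒█▒≈▒···
▓░@░▒▓▒▒░░
▓▓░▒▒▓█░▒▒
▓≈▒█░▒░▓▒░
··≈░█▒░▓▒▒
··▒█░▓░▓▒█

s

██████████
██████████
···▓█▒▓▒▒▒
···▒▒▒█▒≈▒
···▓░░░▒▓▒
···▓▓@▒▒▓█
···▓≈▒█░▒░
···▓░≈░█▒░
·····▒█░▓░
··········

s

██████████
···▓█▒▓▒▒▒
···▒▒▒█▒≈▒
···▓░░░▒▓▒
···▓▓░▒▒▓█
···▓≈@█░▒░
···▓░≈░█▒░
···▒▒▒█░▓░
··········
··········

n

██████████
██████████
···▓█▒▓▒▒▒
···▒▒▒█▒≈▒
···▓░░░▒▓▒
···▓▓@▒▒▓█
···▓≈▒█░▒░
···▓░≈░█▒░
···▒▒▒█░▓░
··········

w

██████████
██████████
····▓█▒▓▒▒
···▓▒▒▒█▒≈
···▓▓░░░▒▓
···▓▓@░▒▒▓
···▓▓≈▒█░▒
···▒▓░≈░█▒
····▒▒▒█░▓
··········

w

██████████
██████████
·····▓█▒▓▒
···▓▓▒▒▒█▒
···▓▓▓░░░▒
···▒▓@▓░▒▒
···▓▓▓≈▒█░
···▓▒▓░≈░█
·····▒▒▒█░
··········

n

██████████
██████████
██████████
···▒≈▓█▒▓▒
···▓▓▒▒▒█▒
···▓▓@░░░▒
···▒▓▓▓░▒▒
···▓▓▓≈▒█░
···▓▒▓░≈░█
·····▒▒▒█░

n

██████████
██████████
██████████
██████████
···▒≈▓█▒▓▒
···▓▓@▒▒█▒
···▓▓▓░░░▒
···▒▓▓▓░▒▒
···▓▓▓≈▒█░
···▓▒▓░≈░█

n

██████████
██████████
██████████
██████████
██████████
···▒≈@█▒▓▒
···▓▓▒▒▒█▒
···▓▓▓░░░▒
···▒▓▓▓░▒▒
···▓▓▓≈▒█░

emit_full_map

▒≈@█▒▓▒▒▒···
▓▓▒▒▒█▒≈▒···
▓▓▓░░░▒▓▒▒░░
▒▓▓▓░▒▒▓█░▒▒
▓▓▓≈▒█░▒░▓▒░
▓▒▓░≈░█▒░▓▒▒
··▒▒▒█░▓░▓▒█

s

██████████
██████████
██████████
██████████
···▒≈▓█▒▓▒
···▓▓@▒▒█▒
···▓▓▓░░░▒
···▒▓▓▓░▒▒
···▓▓▓≈▒█░
···▓▒▓░≈░█

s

██████████
██████████
██████████
···▒≈▓█▒▓▒
···▓▓▒▒▒█▒
···▓▓@░░░▒
···▒▓▓▓░▒▒
···▓▓▓≈▒█░
···▓▒▓░≈░█
·····▒▒▒█░

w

██████████
██████████
██████████
···▓▒≈▓█▒▓
···▒▓▓▒▒▒█
···▓▓@▓░░░
···▓▒▓▓▓░▒
···░▓▓▓≈▒█
····▓▒▓░≈░
······▒▒▒█

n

██████████
██████████
██████████
██████████
···▓▒≈▓█▒▓
···▒▓@▒▒▒█
···▓▓▓▓░░░
···▓▒▓▓▓░▒
···░▓▓▓≈▒█
····▓▒▓░≈░

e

██████████
██████████
██████████
██████████
··▓▒≈▓█▒▓▒
··▒▓▓@▒▒█▒
··▓▓▓▓░░░▒
··▓▒▓▓▓░▒▒
··░▓▓▓≈▒█░
···▓▒▓░≈░█

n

██████████
██████████
██████████
██████████
██████████
··▓▒≈@█▒▓▒
··▒▓▓▒▒▒█▒
··▓▓▓▓░░░▒
··▓▒▓▓▓░▒▒
··░▓▓▓≈▒█░

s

██████████
██████████
██████████
██████████
··▓▒≈▓█▒▓▒
··▒▓▓@▒▒█▒
··▓▓▓▓░░░▒
··▓▒▓▓▓░▒▒
··░▓▓▓≈▒█░
···▓▒▓░≈░█

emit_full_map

▓▒≈▓█▒▓▒▒▒···
▒▓▓@▒▒█▒≈▒···
▓▓▓▓░░░▒▓▒▒░░
▓▒▓▓▓░▒▒▓█░▒▒
░▓▓▓≈▒█░▒░▓▒░
·▓▒▓░≈░█▒░▓▒▒
···▒▒▒█░▓░▓▒█

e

██████████
██████████
██████████
██████████
·▓▒≈▓█▒▓▒▒
·▒▓▓▒@▒█▒≈
·▓▓▓▓░░░▒▓
·▓▒▓▓▓░▒▒▓
·░▓▓▓≈▒█░▒
··▓▒▓░≈░█▒

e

██████████
██████████
██████████
██████████
▓▒≈▓█▒▓▒▒▒
▒▓▓▒▒@█▒≈▒
▓▓▓▓░░░▒▓▒
▓▒▓▓▓░▒▒▓█
░▓▓▓≈▒█░▒░
·▓▒▓░≈░█▒░

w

██████████
██████████
██████████
██████████
·▓▒≈▓█▒▓▒▒
·▒▓▓▒@▒█▒≈
·▓▓▓▓░░░▒▓
·▓▒▓▓▓░▒▒▓
·░▓▓▓≈▒█░▒
··▓▒▓░≈░█▒

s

██████████
██████████
██████████
·▓▒≈▓█▒▓▒▒
·▒▓▓▒▒▒█▒≈
·▓▓▓▓@░░▒▓
·▓▒▓▓▓░▒▒▓
·░▓▓▓≈▒█░▒
··▓▒▓░≈░█▒
····▒▒▒█░▓

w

██████████
██████████
██████████
··▓▒≈▓█▒▓▒
··▒▓▓▒▒▒█▒
··▓▓▓@░░░▒
··▓▒▓▓▓░▒▒
··░▓▓▓≈▒█░
···▓▒▓░≈░█
·····▒▒▒█░

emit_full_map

▓▒≈▓█▒▓▒▒▒···
▒▓▓▒▒▒█▒≈▒···
▓▓▓@░░░▒▓▒▒░░
▓▒▓▓▓░▒▒▓█░▒▒
░▓▓▓≈▒█░▒░▓▒░
·▓▒▓░≈░█▒░▓▒▒
···▒▒▒█░▓░▓▒█

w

██████████
██████████
██████████
···▓▒≈▓█▒▓
···▒▓▓▒▒▒█
···▓▓@▓░░░
···▓▒▓▓▓░▒
···░▓▓▓≈▒█
····▓▒▓░≈░
······▒▒▒█

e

██████████
██████████
██████████
··▓▒≈▓█▒▓▒
··▒▓▓▒▒▒█▒
··▓▓▓@░░░▒
··▓▒▓▓▓░▒▒
··░▓▓▓≈▒█░
···▓▒▓░≈░█
·····▒▒▒█░


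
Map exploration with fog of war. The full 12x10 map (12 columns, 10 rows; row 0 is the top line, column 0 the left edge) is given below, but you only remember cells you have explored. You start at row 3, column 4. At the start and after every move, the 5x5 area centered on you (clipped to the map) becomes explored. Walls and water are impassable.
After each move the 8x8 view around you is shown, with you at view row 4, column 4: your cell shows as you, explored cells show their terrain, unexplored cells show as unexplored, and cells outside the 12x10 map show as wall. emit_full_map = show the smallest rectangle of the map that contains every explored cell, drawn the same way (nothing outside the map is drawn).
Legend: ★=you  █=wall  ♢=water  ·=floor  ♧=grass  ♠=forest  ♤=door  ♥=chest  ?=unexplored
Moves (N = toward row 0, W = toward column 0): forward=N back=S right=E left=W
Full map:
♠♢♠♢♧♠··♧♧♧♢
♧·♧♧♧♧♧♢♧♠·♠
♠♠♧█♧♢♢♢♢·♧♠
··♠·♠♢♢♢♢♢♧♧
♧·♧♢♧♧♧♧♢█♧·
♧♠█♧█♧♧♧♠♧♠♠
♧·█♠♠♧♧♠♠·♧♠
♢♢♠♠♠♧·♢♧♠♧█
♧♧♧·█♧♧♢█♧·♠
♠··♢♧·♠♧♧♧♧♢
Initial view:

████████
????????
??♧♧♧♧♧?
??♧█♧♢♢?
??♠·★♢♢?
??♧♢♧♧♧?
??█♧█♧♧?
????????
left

████████
█???????
█?·♧♧♧♧♧
█?♠♧█♧♢♢
█?·♠★♠♢♢
█?·♧♢♧♧♧
█?♠█♧█♧♧
█???????

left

████████
██??????
██♧·♧♧♧♧
██♠♠♧█♧♢
██··★·♠♢
██♧·♧♢♧♧
██♧♠█♧█♧
██??????

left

████████
███?????
███♧·♧♧♧
███♠♠♧█♧
███·★♠·♠
███♧·♧♢♧
███♧♠█♧█
███?????

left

████████
████????
████♧·♧♧
████♠♠♧█
████★·♠·
████♧·♧♢
████♧♠█♧
████????

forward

████████
████████
████♠♢♠?
████♧·♧♧
████★♠♧█
████··♠·
████♧·♧♢
████♧♠█♧

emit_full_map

♠♢♠????
♧·♧♧♧♧♧
★♠♧█♧♢♢
··♠·♠♢♢
♧·♧♢♧♧♧
♧♠█♧█♧♧

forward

████████
████████
████████
████♠♢♠?
████★·♧♧
████♠♠♧█
████··♠·
████♧·♧♢

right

████████
████████
████████
███♠♢♠♢?
███♧★♧♧♧
███♠♠♧█♧
███··♠·♠
███♧·♧♢♧

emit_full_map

♠♢♠♢???
♧★♧♧♧♧♧
♠♠♧█♧♢♢
··♠·♠♢♢
♧·♧♢♧♧♧
♧♠█♧█♧♧
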